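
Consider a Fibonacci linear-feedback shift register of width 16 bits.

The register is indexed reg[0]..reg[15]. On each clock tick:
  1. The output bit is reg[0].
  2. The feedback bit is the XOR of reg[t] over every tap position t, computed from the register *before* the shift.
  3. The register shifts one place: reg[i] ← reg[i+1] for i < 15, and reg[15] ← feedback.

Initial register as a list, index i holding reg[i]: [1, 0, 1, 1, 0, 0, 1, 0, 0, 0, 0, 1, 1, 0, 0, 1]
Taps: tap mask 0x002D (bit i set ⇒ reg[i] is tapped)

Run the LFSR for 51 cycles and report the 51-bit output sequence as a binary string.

step | reg (before) | out | fb
   0 | 1011001000011001 | 1 | 1
   1 | 0110010000110011 | 0 | 0
   2 | 1100100001100110 | 1 | 1
   3 | 1001000011001101 | 1 | 0
   4 | 0010000110011010 | 0 | 1
   5 | 0100001100110101 | 0 | 0
   6 | 1000011001101010 | 1 | 0
   7 | 0000110011010100 | 0 | 1
   8 | 0001100110101001 | 0 | 1
   9 | 0011001101010011 | 0 | 0
  10 | 0110011010100110 | 0 | 0
  11 | 1100110101001100 | 1 | 0
  12 | 1001101010011000 | 1 | 0
  13 | 0011010100110000 | 0 | 1
  14 | 0110101001100001 | 0 | 1
  15 | 1101010011000011 | 1 | 1
  16 | 1010100110000111 | 1 | 0
  17 | 0101001100001110 | 0 | 1
  18 | 1010011000011101 | 1 | 1
  19 | 0100110000111011 | 0 | 1
  20 | 1001100001110111 | 1 | 0
  21 | 0011000011101110 | 0 | 0
  22 | 0110000111011100 | 0 | 1
  23 | 1100001110111001 | 1 | 1
  24 | 1000011101110011 | 1 | 0
  25 | 0000111011100110 | 0 | 1
  26 | 0001110111001101 | 0 | 0
  27 | 0011101110011010 | 0 | 0
  28 | 0111011100110100 | 0 | 1
  29 | 1110111001101001 | 1 | 1
  30 | 1101110011010011 | 1 | 1
  31 | 1011100110100111 | 1 | 1
  32 | 0111001101001111 | 0 | 0
  33 | 1110011010011110 | 1 | 1
  34 | 1100110100111101 | 1 | 0
  35 | 1001101001111010 | 1 | 0
  36 | 0011010011110100 | 0 | 1
  37 | 0110100111101001 | 0 | 1
  38 | 1101001111010011 | 1 | 0
  39 | 1010011110100110 | 1 | 1
  40 | 0100111101001101 | 0 | 1
  41 | 1001111010011011 | 1 | 1
  42 | 0011110100110111 | 0 | 1
  43 | 0111101001101111 | 0 | 0
  44 | 1111010011011110 | 1 | 0
  45 | 1110100110111100 | 1 | 0
  46 | 1101001101111000 | 1 | 0
  47 | 1010011011110000 | 1 | 1
  48 | 0100110111100001 | 0 | 1
  49 | 1001101111000011 | 1 | 0
  50 | 0011011110000110 | 0 | 1

101100100001100110101001100001110111001101001111010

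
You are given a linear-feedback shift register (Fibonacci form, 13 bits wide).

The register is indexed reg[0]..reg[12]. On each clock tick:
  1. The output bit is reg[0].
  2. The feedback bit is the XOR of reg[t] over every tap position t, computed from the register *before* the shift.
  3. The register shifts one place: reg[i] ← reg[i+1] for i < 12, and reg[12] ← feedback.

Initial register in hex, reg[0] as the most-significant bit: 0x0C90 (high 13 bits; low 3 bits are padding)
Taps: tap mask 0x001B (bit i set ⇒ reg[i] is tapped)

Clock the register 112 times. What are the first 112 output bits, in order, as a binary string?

k : reg_k → out_k, fb_k
0: 0000110010010 → 0, fb=1
1: 0001100100101 → 0, fb=0
2: 0011001001010 → 0, fb=1
3: 0110010010101 → 0, fb=1
4: 1100100101011 → 1, fb=1
5: 1001001010111 → 1, fb=0
6: 0010010101110 → 0, fb=0
7: 0100101011100 → 0, fb=0
8: 1001010111000 → 1, fb=0
9: 0010101110000 → 0, fb=1
10: 0101011100001 → 0, fb=0
11: 1010111000010 → 1, fb=0
12: 0101110000100 → 0, fb=1
13: 1011100001001 → 1, fb=1
14: 0111000010011 → 0, fb=0
15: 1110000100110 → 1, fb=0
16: 1100001001100 → 1, fb=0
17: 1000010011000 → 1, fb=1
18: 0000100110001 → 0, fb=1
19: 0001001100011 → 0, fb=1
20: 0010011000111 → 0, fb=0
21: 0100110001110 → 0, fb=0
22: 1001100011100 → 1, fb=1
23: 0011000111001 → 0, fb=1
24: 0110001110011 → 0, fb=1
25: 1100011100111 → 1, fb=0
26: 1000111001110 → 1, fb=0
27: 0001110011100 → 0, fb=0
28: 0011100111000 → 0, fb=0
29: 0111001110000 → 0, fb=0
30: 1110011100000 → 1, fb=0
31: 1100111000000 → 1, fb=1
32: 1001110000001 → 1, fb=1
33: 0011100000011 → 0, fb=0
34: 0111000000110 → 0, fb=0
35: 1110000001100 → 1, fb=0
36: 1100000011000 → 1, fb=0
37: 1000000110000 → 1, fb=1
38: 0000001100001 → 0, fb=0
39: 0000011000010 → 0, fb=0
40: 0000110000100 → 0, fb=1
41: 0001100001001 → 0, fb=0
42: 0011000010010 → 0, fb=1
43: 0110000100101 → 0, fb=1
44: 1100001001011 → 1, fb=0
45: 1000010010110 → 1, fb=1
46: 0000100101101 → 0, fb=1
47: 0001001011011 → 0, fb=1
48: 0010010110111 → 0, fb=0
49: 0100101101110 → 0, fb=0
50: 1001011011100 → 1, fb=0
51: 0010110111000 → 0, fb=1
52: 0101101110001 → 0, fb=1
53: 1011011100011 → 1, fb=0
54: 0110111000110 → 0, fb=0
55: 1101110001100 → 1, fb=0
56: 1011100011000 → 1, fb=1
57: 0111000110001 → 0, fb=0
58: 1110001100010 → 1, fb=0
59: 1100011000100 → 1, fb=0
60: 1000110001000 → 1, fb=0
61: 0001100010000 → 0, fb=0
62: 0011000100000 → 0, fb=1
63: 0110001000001 → 0, fb=1
64: 1100010000011 → 1, fb=0
65: 1000100000110 → 1, fb=0
66: 0001000001100 → 0, fb=1
67: 0010000011001 → 0, fb=0
68: 0100000110010 → 0, fb=1
69: 1000001100101 → 1, fb=1
70: 0000011001011 → 0, fb=0
71: 0000110010110 → 0, fb=1
72: 0001100101101 → 0, fb=0
73: 0011001011010 → 0, fb=1
74: 0110010110101 → 0, fb=1
75: 1100101101011 → 1, fb=1
76: 1001011010111 → 1, fb=0
77: 0010110101110 → 0, fb=1
78: 0101101011101 → 0, fb=1
79: 1011010111011 → 1, fb=0
80: 0110101110110 → 0, fb=0
81: 1101011101100 → 1, fb=1
82: 1010111011001 → 1, fb=0
83: 0101110110010 → 0, fb=1
84: 1011101100101 → 1, fb=1
85: 0111011001011 → 0, fb=0
86: 1110110010110 → 1, fb=1
87: 1101100101101 → 1, fb=0
88: 1011001011010 → 1, fb=0
89: 0110010110100 → 0, fb=1
90: 1100101101001 → 1, fb=1
91: 1001011010011 → 1, fb=0
92: 0010110100110 → 0, fb=1
93: 0101101001101 → 0, fb=1
94: 1011010011011 → 1, fb=0
95: 0110100110110 → 0, fb=0
96: 1101001101100 → 1, fb=1
97: 1010011011001 → 1, fb=1
98: 0100110110011 → 0, fb=0
99: 1001101100110 → 1, fb=1
100: 0011011001101 → 0, fb=1
101: 0110110011011 → 0, fb=0
102: 1101100110110 → 1, fb=0
103: 1011001101100 → 1, fb=0
104: 0110011011000 → 0, fb=1
105: 1100110110001 → 1, fb=1
106: 1001101100011 → 1, fb=1
107: 0011011000111 → 0, fb=1
108: 0110110001111 → 0, fb=0
109: 1101100011110 → 1, fb=0
110: 1011000111100 → 1, fb=0
111: 0110001111000 → 0, fb=1

0000110010010101110000100110001110011100000011000010010110111000110001000001100101101011101100101101001101100110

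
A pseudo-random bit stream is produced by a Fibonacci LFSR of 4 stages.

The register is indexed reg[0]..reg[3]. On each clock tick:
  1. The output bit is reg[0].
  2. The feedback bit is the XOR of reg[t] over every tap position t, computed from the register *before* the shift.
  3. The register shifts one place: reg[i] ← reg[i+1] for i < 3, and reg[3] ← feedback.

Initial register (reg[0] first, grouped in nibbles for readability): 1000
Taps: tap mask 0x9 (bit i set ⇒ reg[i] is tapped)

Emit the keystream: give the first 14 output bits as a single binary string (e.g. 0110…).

10001111010110

k : reg_k → out_k, fb_k
0: 1000 → 1, fb=1
1: 0001 → 0, fb=1
2: 0011 → 0, fb=1
3: 0111 → 0, fb=1
4: 1111 → 1, fb=0
5: 1110 → 1, fb=1
6: 1101 → 1, fb=0
7: 1010 → 1, fb=1
8: 0101 → 0, fb=1
9: 1011 → 1, fb=0
10: 0110 → 0, fb=0
11: 1100 → 1, fb=1
12: 1001 → 1, fb=0
13: 0010 → 0, fb=0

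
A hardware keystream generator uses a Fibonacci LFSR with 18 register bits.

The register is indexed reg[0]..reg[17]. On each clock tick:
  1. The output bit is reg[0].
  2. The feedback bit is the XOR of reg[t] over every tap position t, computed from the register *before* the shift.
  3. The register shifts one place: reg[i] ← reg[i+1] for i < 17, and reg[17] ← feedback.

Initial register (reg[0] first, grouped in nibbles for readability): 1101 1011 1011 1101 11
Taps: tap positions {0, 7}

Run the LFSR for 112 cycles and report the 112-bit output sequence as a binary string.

k : reg_k → out_k, fb_k
0: 110110111011110111 → 1, fb=0
1: 101101110111101110 → 1, fb=0
2: 011011101111011100 → 0, fb=0
3: 110111011110111000 → 1, fb=0
4: 101110111101110000 → 1, fb=0
5: 011101111011100000 → 0, fb=1
6: 111011110111000001 → 1, fb=0
7: 110111101110000010 → 1, fb=1
8: 101111011100000101 → 1, fb=0
9: 011110111000001010 → 0, fb=1
10: 111101110000010101 → 1, fb=0
11: 111011100000101010 → 1, fb=1
12: 110111000001010101 → 1, fb=1
13: 101110000010101011 → 1, fb=1
14: 011100000101010111 → 0, fb=0
15: 111000001010101110 → 1, fb=1
16: 110000010101011101 → 1, fb=0
17: 100000101010111010 → 1, fb=1
18: 000001010101110101 → 0, fb=1
19: 000010101011101011 → 0, fb=0
20: 000101010111010110 → 0, fb=1
21: 001010101110101101 → 0, fb=0
22: 010101011101011010 → 0, fb=1
23: 101010111010110101 → 1, fb=0
24: 010101110101101010 → 0, fb=1
25: 101011101011010101 → 1, fb=1
26: 010111010110101011 → 0, fb=1
27: 101110101101010111 → 1, fb=1
28: 011101011010101111 → 0, fb=1
29: 111010110101011111 → 1, fb=0
30: 110101101010111110 → 1, fb=1
31: 101011010101111101 → 1, fb=0
32: 010110101011111010 → 0, fb=0
33: 101101010111110100 → 1, fb=0
34: 011010101111101000 → 0, fb=0
35: 110101011111010000 → 1, fb=0
36: 101010111110100000 → 1, fb=0
37: 010101111101000000 → 0, fb=1
38: 101011111010000001 → 1, fb=0
39: 010111110100000010 → 0, fb=1
40: 101111101000000101 → 1, fb=1
41: 011111010000001011 → 0, fb=1
42: 111110100000010111 → 1, fb=1
43: 111101000000101111 → 1, fb=1
44: 111010000001011111 → 1, fb=1
45: 110100000010111111 → 1, fb=1
46: 101000000101111111 → 1, fb=1
47: 010000001011111111 → 0, fb=0
48: 100000010111111110 → 1, fb=0
49: 000000101111111100 → 0, fb=0
50: 000001011111111000 → 0, fb=1
51: 000010111111110001 → 0, fb=1
52: 000101111111100011 → 0, fb=1
53: 001011111111000111 → 0, fb=1
54: 010111111110001111 → 0, fb=1
55: 101111111100011111 → 1, fb=0
56: 011111111000111110 → 0, fb=1
57: 111111110001111101 → 1, fb=0
58: 111111100011111010 → 1, fb=1
59: 111111000111110101 → 1, fb=1
60: 111110001111101011 → 1, fb=1
61: 111100011111010111 → 1, fb=0
62: 111000111110101110 → 1, fb=0
63: 110001111101011100 → 1, fb=0
64: 100011111010111000 → 1, fb=0
65: 000111110101110000 → 0, fb=1
66: 001111101011100001 → 0, fb=0
67: 011111010111000010 → 0, fb=1
68: 111110101110000101 → 1, fb=1
69: 111101011100001011 → 1, fb=0
70: 111010111000010110 → 1, fb=0
71: 110101110000101100 → 1, fb=0
72: 101011100001011000 → 1, fb=1
73: 010111000010110001 → 0, fb=0
74: 101110000101100010 → 1, fb=1
75: 011100001011000101 → 0, fb=0
76: 111000010110001010 → 1, fb=0
77: 110000101100010100 → 1, fb=1
78: 100001011000101001 → 1, fb=0
79: 000010110001010010 → 0, fb=1
80: 000101100010100101 → 0, fb=0
81: 001011000101001010 → 0, fb=0
82: 010110001010010100 → 0, fb=0
83: 101100010100101000 → 1, fb=0
84: 011000101001010000 → 0, fb=0
85: 110001010010100000 → 1, fb=0
86: 100010100101000000 → 1, fb=1
87: 000101001010000001 → 0, fb=0
88: 001010010100000010 → 0, fb=1
89: 010100101000000101 → 0, fb=0
90: 101001010000001010 → 1, fb=0
91: 010010100000010100 → 0, fb=0
92: 100101000000101000 → 1, fb=1
93: 001010000001010001 → 0, fb=0
94: 010100000010100010 → 0, fb=0
95: 101000000101000100 → 1, fb=1
96: 010000001010001001 → 0, fb=0
97: 100000010100010010 → 1, fb=0
98: 000000101000100100 → 0, fb=0
99: 000001010001001000 → 0, fb=1
100: 000010100010010001 → 0, fb=0
101: 000101000100100010 → 0, fb=0
102: 001010001001000100 → 0, fb=0
103: 010100010010001000 → 0, fb=1
104: 101000100100010001 → 1, fb=1
105: 010001001000100011 → 0, fb=0
106: 100010010001000110 → 1, fb=0
107: 000100100010001100 → 0, fb=0
108: 001001000100011000 → 0, fb=0
109: 010010001000110000 → 0, fb=0
110: 100100010001100000 → 1, fb=0
111: 001000100011000000 → 0, fb=0

1101101110111101110000010101011101011010101111101000000101111111100011111010111000010110001010010100000010100010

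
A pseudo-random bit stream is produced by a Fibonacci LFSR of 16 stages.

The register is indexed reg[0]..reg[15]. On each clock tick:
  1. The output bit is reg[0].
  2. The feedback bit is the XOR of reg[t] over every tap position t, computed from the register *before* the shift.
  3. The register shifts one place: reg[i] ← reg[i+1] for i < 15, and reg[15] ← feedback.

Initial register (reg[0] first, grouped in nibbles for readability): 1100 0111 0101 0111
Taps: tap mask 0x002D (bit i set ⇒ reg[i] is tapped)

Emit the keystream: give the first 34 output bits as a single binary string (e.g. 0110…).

k : reg_k → out_k, fb_k
0: 1100011101010111 → 1, fb=0
1: 1000111010101110 → 1, fb=0
2: 0001110101011100 → 0, fb=0
3: 0011101010111000 → 0, fb=0
4: 0111010101110000 → 0, fb=1
5: 1110101011100001 → 1, fb=0
6: 1101010111000010 → 1, fb=1
7: 1010101110000101 → 1, fb=0
8: 0101011100001010 → 0, fb=0
9: 1010111000010100 → 1, fb=1
10: 0101110000101001 → 0, fb=0
11: 1011100001010010 → 1, fb=1
12: 0111000010100101 → 0, fb=0
13: 1110000101001010 → 1, fb=0
14: 1100001010010100 → 1, fb=1
15: 1000010100101001 → 1, fb=0
16: 0000101001010010 → 0, fb=0
17: 0001010010100100 → 0, fb=0
18: 0010100101001000 → 0, fb=1
19: 0101001010010001 → 0, fb=1
20: 1010010100100011 → 1, fb=1
21: 0100101001000111 → 0, fb=0
22: 1001010010001110 → 1, fb=1
23: 0010100100011101 → 0, fb=1
24: 0101001000111011 → 0, fb=1
25: 1010010001110111 → 1, fb=1
26: 0100100011101111 → 0, fb=0
27: 1001000111011110 → 1, fb=0
28: 0010001110111100 → 0, fb=1
29: 0100011101111001 → 0, fb=1
30: 1000111011110011 → 1, fb=0
31: 0001110111100110 → 0, fb=0
32: 0011101111001100 → 0, fb=0
33: 0111011110011000 → 0, fb=1

1100011101010111000010100101001000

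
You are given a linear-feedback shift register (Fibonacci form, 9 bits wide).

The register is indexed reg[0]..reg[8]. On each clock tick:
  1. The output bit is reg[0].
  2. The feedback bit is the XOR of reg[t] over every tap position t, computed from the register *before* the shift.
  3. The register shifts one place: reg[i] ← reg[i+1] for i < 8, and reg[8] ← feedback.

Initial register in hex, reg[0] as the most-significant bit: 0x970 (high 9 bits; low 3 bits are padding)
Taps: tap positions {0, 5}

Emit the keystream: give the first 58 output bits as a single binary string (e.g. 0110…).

1001011100111000000111011101001111010100101000000101010101

tick  register→output (feedback)
  0  100101110→1 (0)
  1  001011100→0 (1)
  2  010111001→0 (1)
  3  101110011→1 (1)
  4  011100111→0 (0)
  5  111001110→1 (0)
  6  110011100→1 (0)
  7  100111000→1 (0)
  8  001110000→0 (0)
  9  011100000→0 (0)
 10  111000000→1 (1)
 11  110000001→1 (1)
 12  100000011→1 (1)
 13  000000111→0 (0)
 14  000001110→0 (1)
 15  000011101→0 (1)
 16  000111011→0 (1)
 17  001110111→0 (0)
 18  011101110→0 (1)
 19  111011101→1 (0)
 20  110111010→1 (0)
 21  101110100→1 (1)
 22  011101001→0 (1)
 23  111010011→1 (1)
 24  110100111→1 (1)
 25  101001111→1 (0)
 26  010011110→0 (1)
 27  100111101→1 (0)
 28  001111010→0 (1)
 29  011110101→0 (0)
 30  111101010→1 (0)
 31  111010100→1 (1)
 32  110101001→1 (0)
 33  101010010→1 (1)
 34  010100101→0 (0)
 35  101001010→1 (0)
 36  010010100→0 (0)
 37  100101000→1 (0)
 38  001010000→0 (0)
 39  010100000→0 (0)
 40  101000000→1 (1)
 41  010000001→0 (0)
 42  100000010→1 (1)
 43  000000101→0 (0)
 44  000001010→0 (1)
 45  000010101→0 (0)
 46  000101010→0 (1)
 47  001010101→0 (0)
 48  010101010→0 (1)
 49  101010101→1 (1)
 50  010101011→0 (1)
 51  101010111→1 (1)
 52  010101111→0 (1)
 53  101011111→1 (0)
 54  010111110→0 (1)
 55  101111101→1 (0)
 56  011111010→0 (1)
 57  111110101→1 (1)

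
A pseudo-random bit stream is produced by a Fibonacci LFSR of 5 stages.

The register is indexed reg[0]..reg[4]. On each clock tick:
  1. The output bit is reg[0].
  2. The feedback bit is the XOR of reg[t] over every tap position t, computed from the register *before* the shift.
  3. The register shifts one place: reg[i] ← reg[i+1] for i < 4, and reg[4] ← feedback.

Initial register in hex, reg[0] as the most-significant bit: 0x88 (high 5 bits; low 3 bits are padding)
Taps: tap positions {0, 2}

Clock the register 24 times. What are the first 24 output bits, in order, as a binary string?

100011011101010000100101

tick  register→output (feedback)
  0  10001→1 (1)
  1  00011→0 (0)
  2  00110→0 (1)
  3  01101→0 (1)
  4  11011→1 (1)
  5  10111→1 (0)
  6  01110→0 (1)
  7  11101→1 (0)
  8  11010→1 (1)
  9  10101→1 (0)
 10  01010→0 (0)
 11  10100→1 (0)
 12  01000→0 (0)
 13  10000→1 (1)
 14  00001→0 (0)
 15  00010→0 (0)
 16  00100→0 (1)
 17  01001→0 (0)
 18  10010→1 (1)
 19  00101→0 (1)
 20  01011→0 (0)
 21  10110→1 (0)
 22  01100→0 (1)
 23  11001→1 (1)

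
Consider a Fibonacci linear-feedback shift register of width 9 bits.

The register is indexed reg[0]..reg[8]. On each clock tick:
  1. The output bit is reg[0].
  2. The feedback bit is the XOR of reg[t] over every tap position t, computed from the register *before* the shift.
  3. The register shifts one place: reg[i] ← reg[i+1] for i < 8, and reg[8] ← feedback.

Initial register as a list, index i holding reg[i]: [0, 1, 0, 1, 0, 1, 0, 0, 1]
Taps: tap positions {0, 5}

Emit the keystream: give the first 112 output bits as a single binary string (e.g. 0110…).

0101010011100100001100010000100000000100010001100100011101010110110001110001001010100011011001111100111100010110

k : reg_k → out_k, fb_k
0: 010101001 → 0, fb=1
1: 101010011 → 1, fb=1
2: 010100111 → 0, fb=0
3: 101001110 → 1, fb=0
4: 010011100 → 0, fb=1
5: 100111001 → 1, fb=0
6: 001110010 → 0, fb=0
7: 011100100 → 0, fb=0
8: 111001000 → 1, fb=0
9: 110010000 → 1, fb=1
10: 100100001 → 1, fb=1
11: 001000011 → 0, fb=0
12: 010000110 → 0, fb=0
13: 100001100 → 1, fb=0
14: 000011000 → 0, fb=1
15: 000110001 → 0, fb=0
16: 001100010 → 0, fb=0
17: 011000100 → 0, fb=0
18: 110001000 → 1, fb=0
19: 100010000 → 1, fb=1
20: 000100001 → 0, fb=0
21: 001000010 → 0, fb=0
22: 010000100 → 0, fb=0
23: 100001000 → 1, fb=0
24: 000010000 → 0, fb=0
25: 000100000 → 0, fb=0
26: 001000000 → 0, fb=0
27: 010000000 → 0, fb=0
28: 100000000 → 1, fb=1
29: 000000001 → 0, fb=0
30: 000000010 → 0, fb=0
31: 000000100 → 0, fb=0
32: 000001000 → 0, fb=1
33: 000010001 → 0, fb=0
34: 000100010 → 0, fb=0
35: 001000100 → 0, fb=0
36: 010001000 → 0, fb=1
37: 100010001 → 1, fb=1
38: 000100011 → 0, fb=0
39: 001000110 → 0, fb=0
40: 010001100 → 0, fb=1
41: 100011001 → 1, fb=0
42: 000110010 → 0, fb=0
43: 001100100 → 0, fb=0
44: 011001000 → 0, fb=1
45: 110010001 → 1, fb=1
46: 100100011 → 1, fb=1
47: 001000111 → 0, fb=0
48: 010001110 → 0, fb=1
49: 100011101 → 1, fb=0
50: 000111010 → 0, fb=1
51: 001110101 → 0, fb=0
52: 011101010 → 0, fb=1
53: 111010101 → 1, fb=1
54: 110101011 → 1, fb=0
55: 101010110 → 1, fb=1
56: 010101101 → 0, fb=1
57: 101011011 → 1, fb=0
58: 010110110 → 0, fb=0
59: 101101100 → 1, fb=0
60: 011011000 → 0, fb=1
61: 110110001 → 1, fb=1
62: 101100011 → 1, fb=1
63: 011000111 → 0, fb=0
64: 110001110 → 1, fb=0
65: 100011100 → 1, fb=0
66: 000111000 → 0, fb=1
67: 001110001 → 0, fb=0
68: 011100010 → 0, fb=0
69: 111000100 → 1, fb=1
70: 110001001 → 1, fb=0
71: 100010010 → 1, fb=1
72: 000100101 → 0, fb=0
73: 001001010 → 0, fb=1
74: 010010101 → 0, fb=0
75: 100101010 → 1, fb=0
76: 001010100 → 0, fb=0
77: 010101000 → 0, fb=1
78: 101010001 → 1, fb=1
79: 010100011 → 0, fb=0
80: 101000110 → 1, fb=1
81: 010001101 → 0, fb=1
82: 100011011 → 1, fb=0
83: 000110110 → 0, fb=0
84: 001101100 → 0, fb=1
85: 011011001 → 0, fb=1
86: 110110011 → 1, fb=1
87: 101100111 → 1, fb=1
88: 011001111 → 0, fb=1
89: 110011111 → 1, fb=0
90: 100111110 → 1, fb=0
91: 001111100 → 0, fb=1
92: 011111001 → 0, fb=1
93: 111110011 → 1, fb=1
94: 111100111 → 1, fb=1
95: 111001111 → 1, fb=0
96: 110011110 → 1, fb=0
97: 100111100 → 1, fb=0
98: 001111000 → 0, fb=1
99: 011110001 → 0, fb=0
100: 111100010 → 1, fb=1
101: 111000101 → 1, fb=1
102: 110001011 → 1, fb=0
103: 100010110 → 1, fb=1
104: 000101101 → 0, fb=1
105: 001011011 → 0, fb=1
106: 010110111 → 0, fb=0
107: 101101110 → 1, fb=0
108: 011011100 → 0, fb=1
109: 110111001 → 1, fb=0
110: 101110010 → 1, fb=1
111: 011100101 → 0, fb=0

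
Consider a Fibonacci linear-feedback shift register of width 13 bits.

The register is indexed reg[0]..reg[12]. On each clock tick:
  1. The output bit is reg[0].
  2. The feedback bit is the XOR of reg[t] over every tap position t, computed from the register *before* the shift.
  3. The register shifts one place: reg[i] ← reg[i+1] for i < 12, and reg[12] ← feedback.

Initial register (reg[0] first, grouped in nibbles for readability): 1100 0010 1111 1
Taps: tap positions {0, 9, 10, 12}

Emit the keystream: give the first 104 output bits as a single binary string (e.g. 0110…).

11000010111110110111010000010000110110111000101000101101110110101110100110101111100001101000011100111111

tick  register→output (feedback)
  0  1100001011111→1 (0)
  1  1000010111110→1 (1)
  2  0000101111101→0 (1)
  3  0001011111011→0 (0)
  4  0010111110110→0 (1)
  5  0101111101101→0 (1)
  6  1011111011011→1 (1)
  7  0111110110111→0 (0)
  8  1111101101110→1 (1)
  9  1111011011101→1 (0)
 10  1110110111010→1 (0)
 11  1101101110100→1 (0)
 12  1011011101000→1 (0)
 13  0110111010000→0 (0)
 14  1101110100000→1 (1)
 15  1011101000001→1 (0)
 16  0111010000010→0 (0)
 17  1110100000100→1 (0)
 18  1101000001000→1 (0)
 19  1010000010000→1 (1)
 20  0100000100001→0 (1)
 21  1000001000011→1 (0)
 22  0000010000110→0 (1)
 23  0000100001101→0 (1)
 24  0001000011011→0 (0)
 25  0010000110110→0 (1)
 26  0100001101101→0 (1)
 27  1000011011011→1 (1)
 28  0000110110111→0 (0)
 29  0001101101110→0 (0)
 30  0011011011100→0 (0)
 31  0110110111000→0 (1)
 32  1101101110001→1 (0)
 33  1011011100010→1 (1)
 34  0110111000101→0 (0)
 35  1101110001010→1 (0)
 36  1011100010100→1 (0)
 37  0111000101000→0 (1)
 38  1110001010001→1 (0)
 39  1100010100010→1 (1)
 40  1000101000101→1 (1)
 41  0001010001011→0 (0)
 42  0010100010110→0 (1)
 43  0101000101101→0 (1)
 44  1010001011011→1 (1)
 45  0100010110111→0 (0)
 46  1000101101110→1 (1)
 47  0001011011101→0 (1)
 48  0010110111011→0 (0)
 49  0101101110110→0 (1)
 50  1011011101101→1 (0)
 51  0110111011010→0 (1)
 52  1101110110101→1 (1)
 53  1011101101011→1 (1)
 54  0111011010111→0 (0)
 55  1110110101110→1 (1)
 56  1101101011101→1 (0)
 57  1011010111010→1 (0)
 58  0110101110100→0 (1)
 59  1101011101001→1 (1)
 60  1010111010011→1 (0)
 61  0101110100110→0 (1)
 62  1011101001101→1 (0)
 63  0111010011010→0 (1)
 64  1110100110101→1 (1)
 65  1101001101011→1 (1)
 66  1010011010111→1 (1)
 67  0100110101111→0 (1)
 68  1001101011111→1 (0)
 69  0011010111110→0 (0)
 70  0110101111100→0 (0)
 71  1101011111000→1 (0)
 72  1010111110000→1 (1)
 73  0101111100001→0 (1)
 74  1011111000011→1 (0)
 75  0111110000110→0 (1)
 76  1111100001101→1 (0)
 77  1111000011010→1 (0)
 78  1110000110100→1 (0)
 79  1100001101000→1 (0)
 80  1000011010000→1 (1)
 81  0000110100001→0 (1)
 82  0001101000011→0 (1)
 83  0011010000111→0 (0)
 84  0110100001110→0 (0)
 85  1101000011100→1 (1)
 86  1010000111001→1 (1)
 87  0100001110011→0 (1)
 88  1000011100111→1 (1)
 89  0000111001111→0 (1)
 90  0001110011111→0 (1)
 91  0011100111111→0 (1)
 92  0111001111111→0 (1)
 93  1110011111111→1 (0)
 94  1100111111110→1 (1)
 95  1001111111101→1 (0)
 96  0011111111010→0 (1)
 97  0111111110101→0 (0)
 98  1111111101010→1 (0)
 99  1111111010100→1 (0)
100  1111110101000→1 (0)
101  1111101010000→1 (1)
102  1111010100001→1 (0)
103  1110101000010→1 (1)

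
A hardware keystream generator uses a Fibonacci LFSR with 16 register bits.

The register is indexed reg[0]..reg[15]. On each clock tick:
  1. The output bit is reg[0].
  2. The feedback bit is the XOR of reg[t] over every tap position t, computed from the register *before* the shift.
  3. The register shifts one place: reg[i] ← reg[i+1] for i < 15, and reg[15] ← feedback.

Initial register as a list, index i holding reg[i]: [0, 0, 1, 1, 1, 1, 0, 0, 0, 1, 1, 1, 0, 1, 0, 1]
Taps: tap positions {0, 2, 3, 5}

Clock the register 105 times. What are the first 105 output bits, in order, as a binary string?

step | reg (before) | out | fb
   0 | 0011110001110101 | 0 | 1
   1 | 0111100011101011 | 0 | 0
   2 | 1111000111010110 | 1 | 1
   3 | 1110001110101101 | 1 | 0
   4 | 1100011101011010 | 1 | 0
   5 | 1000111010110100 | 1 | 0
   6 | 0001110101101000 | 0 | 0
   7 | 0011101011010000 | 0 | 0
   8 | 0111010110100000 | 0 | 1
   9 | 1110101101000001 | 1 | 0
  10 | 1101011010000010 | 1 | 1
  11 | 1010110100000101 | 1 | 1
  12 | 0101101000001011 | 0 | 1
  13 | 1011010000010111 | 1 | 0
  14 | 0110100000101110 | 0 | 1
  15 | 1101000001011101 | 1 | 0
  16 | 1010000010111010 | 1 | 0
  17 | 0100000101110100 | 0 | 0
  18 | 1000001011101000 | 1 | 1
  19 | 0000010111010001 | 0 | 1
  20 | 0000101110100011 | 0 | 0
  21 | 0001011101000110 | 0 | 0
  22 | 0010111010001100 | 0 | 0
  23 | 0101110100011000 | 0 | 0
  24 | 1011101000110000 | 1 | 1
  25 | 0111010001100001 | 0 | 1
  26 | 1110100011000011 | 1 | 0
  27 | 1101000110000110 | 1 | 0
  28 | 1010001100001100 | 1 | 0
  29 | 0100011000011000 | 0 | 1
  30 | 1000110000110001 | 1 | 0
  31 | 0001100001100010 | 0 | 1
  32 | 0011000011000101 | 0 | 0
  33 | 0110000110001010 | 0 | 1
  34 | 1100001100010101 | 1 | 1
  35 | 1000011000101011 | 1 | 0
  36 | 0000110001010110 | 0 | 1
  37 | 0001100010101101 | 0 | 1
  38 | 0011000101011011 | 0 | 0
  39 | 0110001010110110 | 0 | 1
  40 | 1100010101101101 | 1 | 0
  41 | 1000101011011010 | 1 | 1
  42 | 0001010110110101 | 0 | 0
  43 | 0010101101101010 | 0 | 1
  44 | 0101011011010101 | 0 | 0
  45 | 1010110110101010 | 1 | 1
  46 | 0101101101010101 | 0 | 1
  47 | 1011011010101011 | 1 | 0
  48 | 0110110101010110 | 0 | 0
  49 | 1101101010101100 | 1 | 0
  50 | 1011010101011000 | 1 | 0
  51 | 0110101010110000 | 0 | 1
  52 | 1101010101100001 | 1 | 1
  53 | 1010101011000011 | 1 | 0
  54 | 0101010110000110 | 0 | 0
  55 | 1010101100001100 | 1 | 0
  56 | 0101011000011000 | 0 | 0
  57 | 1010110000110000 | 1 | 1
  58 | 0101100001100001 | 0 | 1
  59 | 1011000011000011 | 1 | 1
  60 | 0110000110000111 | 0 | 1
  61 | 1100001100001111 | 1 | 1
  62 | 1000011000011111 | 1 | 0
  63 | 0000110000111110 | 0 | 1
  64 | 0001100001111101 | 0 | 1
  65 | 0011000011111011 | 0 | 0
  66 | 0110000111110110 | 0 | 1
  67 | 1100001111101101 | 1 | 1
  68 | 1000011111011011 | 1 | 0
  69 | 0000111110110110 | 0 | 1
  70 | 0001111101101101 | 0 | 0
  71 | 0011111011011010 | 0 | 1
  72 | 0111110110110101 | 0 | 1
  73 | 1111101101101011 | 1 | 1
  74 | 1111011011010111 | 1 | 0
  75 | 1110110110101110 | 1 | 1
  76 | 1101101101011101 | 1 | 0
  77 | 1011011010111010 | 1 | 0
  78 | 0110110101110100 | 0 | 0
  79 | 1101101011101000 | 1 | 0
  80 | 1011010111010000 | 1 | 0
  81 | 0110101110100000 | 0 | 1
  82 | 1101011101000001 | 1 | 1
  83 | 1010111010000011 | 1 | 1
  84 | 0101110100000111 | 0 | 0
  85 | 1011101000001110 | 1 | 1
  86 | 0111010000011101 | 0 | 1
  87 | 1110100000111011 | 1 | 0
  88 | 1101000001110110 | 1 | 0
  89 | 1010000011101100 | 1 | 0
  90 | 0100000111011000 | 0 | 0
  91 | 1000001110110000 | 1 | 1
  92 | 0000011101100001 | 0 | 1
  93 | 0000111011000011 | 0 | 1
  94 | 0001110110000111 | 0 | 0
  95 | 0011101100001110 | 0 | 0
  96 | 0111011000011100 | 0 | 1
  97 | 1110110000111001 | 1 | 1
  98 | 1101100001110011 | 1 | 0
  99 | 1011000011100110 | 1 | 1
 100 | 0110000111001101 | 0 | 1
 101 | 1100001110011011 | 1 | 1
 102 | 1000011100110111 | 1 | 0
 103 | 0000111001101110 | 0 | 1
 104 | 0001110011011101 | 0 | 0

001111000111010110100000101110100011000011000101011011010101011000011000011111011011010111010000011101100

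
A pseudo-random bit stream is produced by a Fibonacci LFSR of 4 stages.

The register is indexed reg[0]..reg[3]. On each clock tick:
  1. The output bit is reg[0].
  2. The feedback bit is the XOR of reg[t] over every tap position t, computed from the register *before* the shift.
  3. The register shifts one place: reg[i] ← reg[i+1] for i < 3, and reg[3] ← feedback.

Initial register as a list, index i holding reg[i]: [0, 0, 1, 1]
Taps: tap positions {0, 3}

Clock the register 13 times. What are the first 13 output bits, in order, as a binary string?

tick  register→output (feedback)
  0  0011→0 (1)
  1  0111→0 (1)
  2  1111→1 (0)
  3  1110→1 (1)
  4  1101→1 (0)
  5  1010→1 (1)
  6  0101→0 (1)
  7  1011→1 (0)
  8  0110→0 (0)
  9  1100→1 (1)
 10  1001→1 (0)
 11  0010→0 (0)
 12  0100→0 (0)

0011110101100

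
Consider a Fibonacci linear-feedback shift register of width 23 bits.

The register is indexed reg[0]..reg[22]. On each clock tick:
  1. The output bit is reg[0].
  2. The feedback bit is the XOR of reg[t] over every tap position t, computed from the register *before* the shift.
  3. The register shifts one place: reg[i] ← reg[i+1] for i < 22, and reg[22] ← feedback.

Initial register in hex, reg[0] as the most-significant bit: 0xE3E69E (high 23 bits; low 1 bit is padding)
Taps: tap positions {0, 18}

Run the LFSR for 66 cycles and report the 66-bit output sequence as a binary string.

111000111110011010011111001111100011110011011000101110011011010000

k : reg_k → out_k, fb_k
0: 11100011111001101001111 → 1, fb=1
1: 11000111110011010011111 → 1, fb=0
2: 10001111100110100111110 → 1, fb=0
3: 00011111001101001111100 → 0, fb=1
4: 00111110011010011111001 → 0, fb=1
5: 01111100110100111110011 → 0, fb=1
6: 11111001101001111100111 → 1, fb=1
7: 11110011010011111001111 → 1, fb=1
8: 11100110100111110011111 → 1, fb=0
9: 11001101001111100111110 → 1, fb=0
10: 10011010011111001111100 → 1, fb=0
11: 00110100111110011111000 → 0, fb=1
12: 01101001111100111110001 → 0, fb=1
13: 11010011111001111100011 → 1, fb=1
14: 10100111110011111000111 → 1, fb=1
15: 01001111100111110001111 → 0, fb=0
16: 10011111001111100011110 → 1, fb=0
17: 00111110011111000111100 → 0, fb=1
18: 01111100111110001111001 → 0, fb=1
19: 11111001111100011110011 → 1, fb=0
20: 11110011111000111100110 → 1, fb=1
21: 11100111110001111001101 → 1, fb=1
22: 11001111100011110011011 → 1, fb=0
23: 10011111000111100110110 → 1, fb=0
24: 00111110001111001101100 → 0, fb=0
25: 01111100011110011011000 → 0, fb=1
26: 11111000111100110110001 → 1, fb=0
27: 11110001111001101100010 → 1, fb=1
28: 11100011110011011000101 → 1, fb=1
29: 11000111100110110001011 → 1, fb=1
30: 10001111001101100010111 → 1, fb=0
31: 00011110011011000101110 → 0, fb=0
32: 00111100110110001011100 → 0, fb=1
33: 01111001101100010111001 → 0, fb=1
34: 11110011011000101110011 → 1, fb=0
35: 11100110110001011100110 → 1, fb=1
36: 11001101100010111001101 → 1, fb=1
37: 10011011000101110011011 → 1, fb=0
38: 00110110001011100110110 → 0, fb=1
39: 01101100010111001101101 → 0, fb=0
40: 11011000101110011011010 → 1, fb=0
41: 10110001011100110110100 → 1, fb=0
42: 01100010111001101101000 → 0, fb=0
43: 11000101110011011010000 → 1, fb=0
44: 10001011100110110100000 → 1, fb=1
45: 00010111001101101000001 → 0, fb=0
46: 00101110011011010000010 → 0, fb=0
47: 01011100110110100000100 → 0, fb=0
48: 10111001101101000001000 → 1, fb=1
49: 01110011011010000010001 → 0, fb=1
50: 11100110110100000100011 → 1, fb=1
51: 11001101101000001000111 → 1, fb=1
52: 10011011010000010001111 → 1, fb=1
53: 00110110100000100011111 → 0, fb=1
54: 01101101000001000111111 → 0, fb=1
55: 11011010000010001111111 → 1, fb=0
56: 10110100000100011111110 → 1, fb=0
57: 01101000001000111111100 → 0, fb=1
58: 11010000010001111111001 → 1, fb=0
59: 10100000100011111110010 → 1, fb=0
60: 01000001000111111100100 → 0, fb=0
61: 10000010001111111001000 → 1, fb=1
62: 00000100011111110010001 → 0, fb=1
63: 00001000111111100100011 → 0, fb=0
64: 00010001111111001000110 → 0, fb=0
65: 00100011111110010001100 → 0, fb=0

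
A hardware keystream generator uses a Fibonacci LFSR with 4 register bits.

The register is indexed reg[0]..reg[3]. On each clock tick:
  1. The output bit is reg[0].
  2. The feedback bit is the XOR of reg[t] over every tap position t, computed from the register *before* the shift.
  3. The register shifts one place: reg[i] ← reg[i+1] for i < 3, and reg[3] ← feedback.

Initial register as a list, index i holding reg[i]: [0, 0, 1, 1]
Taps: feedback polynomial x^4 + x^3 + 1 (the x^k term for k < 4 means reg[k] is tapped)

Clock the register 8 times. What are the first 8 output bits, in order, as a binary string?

00111101

tick  register→output (feedback)
  0  0011→0 (1)
  1  0111→0 (1)
  2  1111→1 (0)
  3  1110→1 (1)
  4  1101→1 (0)
  5  1010→1 (1)
  6  0101→0 (1)
  7  1011→1 (0)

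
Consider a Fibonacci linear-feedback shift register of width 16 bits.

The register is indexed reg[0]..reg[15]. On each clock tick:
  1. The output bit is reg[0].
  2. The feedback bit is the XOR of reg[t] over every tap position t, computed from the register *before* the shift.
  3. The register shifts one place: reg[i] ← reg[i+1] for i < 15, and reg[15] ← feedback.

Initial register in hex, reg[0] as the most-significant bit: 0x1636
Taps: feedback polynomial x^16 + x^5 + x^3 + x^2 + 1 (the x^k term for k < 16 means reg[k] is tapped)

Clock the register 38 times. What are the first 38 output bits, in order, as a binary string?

00010110001101100011100110011000001000

tick  register→output (feedback)
  0  0001011000110110→0 (0)
  1  0010110001101100→0 (0)
  2  0101100011011000→0 (1)
  3  1011000110110001→1 (1)
  4  0110001101100011→0 (1)
  5  1100011011000111→1 (0)
  6  1000110110001110→1 (0)
  7  0001101100011100→0 (1)
  8  0011011000111001→0 (1)
  9  0110110001110011→0 (0)
 10  1101100011100110→1 (0)
 11  1011000111001100→1 (1)
 12  0110001110011001→0 (1)
 13  1100011100110011→1 (0)
 14  1000111001100110→1 (0)
 15  0001110011001100→0 (0)
 16  0011100110011000→0 (0)
 17  0111001100110000→0 (0)
 18  1110011001100000→1 (1)
 19  1100110011000001→1 (0)
 20  1001100110000010→1 (0)
 21  0011001100000100→0 (0)
 22  0110011000001000→0 (0)
 23  1100110000010000→1 (0)
 24  1001100000100000→1 (0)
 25  0011000001000000→0 (0)
 26  0110000010000000→0 (1)
 27  1100000100000001→1 (1)
 28  1000001000000011→1 (1)
 29  0000010000000111→0 (1)
 30  0000100000001111→0 (0)
 31  0001000000011110→0 (1)
 32  0010000000111101→0 (1)
 33  0100000001111011→0 (0)
 34  1000000011110110→1 (1)
 35  0000000111101101→0 (0)
 36  0000001111011010→0 (0)
 37  0000011110110100→0 (1)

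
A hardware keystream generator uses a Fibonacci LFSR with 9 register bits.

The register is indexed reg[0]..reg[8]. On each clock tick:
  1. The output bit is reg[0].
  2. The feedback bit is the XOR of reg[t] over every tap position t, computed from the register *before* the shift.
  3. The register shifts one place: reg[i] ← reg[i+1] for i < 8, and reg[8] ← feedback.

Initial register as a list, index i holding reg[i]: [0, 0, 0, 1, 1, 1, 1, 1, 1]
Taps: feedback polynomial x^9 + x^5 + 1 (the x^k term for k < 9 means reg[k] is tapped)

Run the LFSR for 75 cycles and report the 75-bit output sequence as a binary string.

k : reg_k → out_k, fb_k
0: 000111111 → 0, fb=1
1: 001111111 → 0, fb=1
2: 011111111 → 0, fb=1
3: 111111111 → 1, fb=0
4: 111111110 → 1, fb=0
5: 111111100 → 1, fb=0
6: 111111000 → 1, fb=0
7: 111110000 → 1, fb=1
8: 111100001 → 1, fb=1
9: 111000011 → 1, fb=1
10: 110000111 → 1, fb=1
11: 100001111 → 1, fb=0
12: 000011110 → 0, fb=1
13: 000111101 → 0, fb=1
14: 001111011 → 0, fb=1
15: 011110111 → 0, fb=0
16: 111101110 → 1, fb=0
17: 111011100 → 1, fb=0
18: 110111000 → 1, fb=0
19: 101110000 → 1, fb=1
20: 011100001 → 0, fb=0
21: 111000010 → 1, fb=1
22: 110000101 → 1, fb=1
23: 100001011 → 1, fb=0
24: 000010110 → 0, fb=0
25: 000101100 → 0, fb=1
26: 001011001 → 0, fb=1
27: 010110011 → 0, fb=0
28: 101100110 → 1, fb=1
29: 011001101 → 0, fb=1
30: 110011011 → 1, fb=0
31: 100110110 → 1, fb=1
32: 001101101 → 0, fb=1
33: 011011011 → 0, fb=1
34: 110110111 → 1, fb=1
35: 101101111 → 1, fb=0
36: 011011110 → 0, fb=1
37: 110111101 → 1, fb=0
38: 101111010 → 1, fb=0
39: 011110100 → 0, fb=0
40: 111101000 → 1, fb=0
41: 111010000 → 1, fb=1
42: 110100001 → 1, fb=1
43: 101000011 → 1, fb=1
44: 010000111 → 0, fb=0
45: 100001110 → 1, fb=0
46: 000011100 → 0, fb=1
47: 000111001 → 0, fb=1
48: 001110011 → 0, fb=0
49: 011100110 → 0, fb=0
50: 111001100 → 1, fb=0
51: 110011000 → 1, fb=0
52: 100110000 → 1, fb=1
53: 001100001 → 0, fb=0
54: 011000010 → 0, fb=0
55: 110000100 → 1, fb=1
56: 100001001 → 1, fb=0
57: 000010010 → 0, fb=0
58: 000100100 → 0, fb=0
59: 001001000 → 0, fb=1
60: 010010001 → 0, fb=0
61: 100100010 → 1, fb=1
62: 001000101 → 0, fb=0
63: 010001010 → 0, fb=1
64: 100010101 → 1, fb=1
65: 000101011 → 0, fb=1
66: 001010111 → 0, fb=0
67: 010101110 → 0, fb=1
68: 101011101 → 1, fb=0
69: 010111010 → 0, fb=1
70: 101110101 → 1, fb=1
71: 011101011 → 0, fb=1
72: 111010111 → 1, fb=1
73: 110101111 → 1, fb=0
74: 101011110 → 1, fb=0

000111111111000011110111000010110011011011110100001110011000010010001010111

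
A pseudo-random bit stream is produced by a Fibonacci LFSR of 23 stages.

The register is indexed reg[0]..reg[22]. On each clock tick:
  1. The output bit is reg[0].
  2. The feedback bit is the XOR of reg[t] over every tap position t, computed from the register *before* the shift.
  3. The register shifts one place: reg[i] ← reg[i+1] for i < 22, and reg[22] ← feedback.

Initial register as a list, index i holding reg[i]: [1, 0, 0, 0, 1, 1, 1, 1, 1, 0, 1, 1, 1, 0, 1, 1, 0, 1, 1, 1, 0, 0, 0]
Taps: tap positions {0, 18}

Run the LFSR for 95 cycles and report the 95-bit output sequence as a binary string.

10001111101110110111000010011011101010111011110011010001110110011011010000000011101011100001100

tick  register→output (feedback)
  0  10001111101110110111000→1 (0)
  1  00011111011101101110000→0 (1)
  2  00111110111011011100001→0 (0)
  3  01111101110110111000010→0 (0)
  4  11111011101101110000100→1 (1)
  5  11110111011011100001001→1 (1)
  6  11101110110111000010011→1 (0)
  7  11011101101110000100110→1 (1)
  8  10111011011100001001101→1 (1)
  9  01110110111000010011011→0 (1)
 10  11101101110000100110111→1 (0)
 11  11011011100001001101110→1 (1)
 12  10110111000010011011101→1 (0)
 13  01101110000100110111010→0 (1)
 14  11011100001001101110101→1 (0)
 15  10111000010011011101010→1 (1)
 16  01110000100110111010101→0 (1)
 17  11100001001101110101011→1 (1)
 18  11000010011011101010111→1 (0)
 19  10000100110111010101110→1 (1)
 20  00001001101110101011101→0 (1)
 21  00010011011101010111011→0 (1)
 22  00100110111010101110111→0 (1)
 23  01001101110101011101111→0 (0)
 24  10011011101010111011110→1 (0)
 25  00110111010101110111100→0 (1)
 26  01101110101011101111001→0 (1)
 27  11011101010111011110011→1 (0)
 28  10111010101110111100110→1 (1)
 29  01110101011101111001101→0 (0)
 30  11101010111011110011010→1 (0)
 31  11010101110111100110100→1 (0)
 32  10101011101111001101000→1 (1)
 33  01010111011110011010001→0 (1)
 34  10101110111100110100011→1 (1)
 35  01011101111001101000111→0 (0)
 36  10111011110011010001110→1 (1)
 37  01110111100110100011101→0 (1)
 38  11101111001101000111011→1 (0)
 39  11011110011010001110110→1 (0)
 40  10111100110100011101100→1 (1)
 41  01111001101000111011001→0 (1)
 42  11110011010001110110011→1 (0)
 43  11100110100011101100110→1 (1)
 44  11001101000111011001101→1 (1)
 45  10011010001110110011011→1 (0)
 46  00110100011101100110110→0 (1)
 47  01101000111011001101101→0 (0)
 48  11010001110110011011010→1 (0)
 49  10100011101100110110100→1 (0)
 50  01000111011001101101000→0 (0)
 51  10001110110011011010000→1 (0)
 52  00011101100110110100000→0 (0)
 53  00111011001101101000000→0 (0)
 54  01110110011011010000000→0 (0)
 55  11101100110110100000000→1 (1)
 56  11011001101101000000001→1 (1)
 57  10110011011010000000011→1 (1)
 58  01100110110100000000111→0 (0)
 59  11001101101000000001110→1 (1)
 60  10011011010000000011101→1 (0)
 61  00110110100000000111010→0 (1)
 62  01101101000000001110101→0 (1)
 63  11011010000000011101011→1 (1)
 64  10110100000000111010111→1 (0)
 65  01101000000001110101110→0 (0)
 66  11010000000011101011100→1 (0)
 67  10100000000111010111000→1 (0)
 68  01000000001110101110000→0 (1)
 69  10000000011101011100001→1 (1)
 70  00000000111010111000011→0 (0)
 71  00000001110101110000110→0 (0)
 72  00000011101011100001100→0 (0)
 73  00000111010111000011000→0 (1)
 74  00001110101110000110001→0 (1)
 75  00011101011100001100011→0 (0)
 76  00111010111000011000110→0 (0)
 77  01110101110000110001100→0 (0)
 78  11101011100001100011000→1 (0)
 79  11010111000011000110000→1 (0)
 80  10101110000110001100000→1 (1)
 81  01011100001100011000001→0 (0)
 82  10111000011000110000010→1 (1)
 83  01110000110001100000101→0 (0)
 84  11100001100011000001010→1 (1)
 85  11000011000110000010101→1 (0)
 86  10000110001100000101010→1 (1)
 87  00001100011000001010101→0 (1)
 88  00011000110000010101011→0 (0)
 89  00110001100000101010110→0 (1)
 90  01100011000001010101101→0 (0)
 91  11000110000010101011010→1 (0)
 92  10001100000101010110100→1 (0)
 93  00011000001010101101000→0 (0)
 94  00110000010101011010000→0 (1)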